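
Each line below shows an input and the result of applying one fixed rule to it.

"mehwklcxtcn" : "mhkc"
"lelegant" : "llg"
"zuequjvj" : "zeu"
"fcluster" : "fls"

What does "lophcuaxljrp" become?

lpcal

The pattern: delete the last 3 characters, then keep every other character starting from the first (positions 1st, 3rd, 5th, ...).
Starting from "lophcuaxljrp": after the first operation, "lophcuaxl"; after the second, "lpcal".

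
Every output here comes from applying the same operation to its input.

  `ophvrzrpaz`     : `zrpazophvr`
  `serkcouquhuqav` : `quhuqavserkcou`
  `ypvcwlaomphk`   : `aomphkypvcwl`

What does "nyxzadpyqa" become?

dpyqanyxza

The pattern: swap the front and back halves of the string.
So "nyxzadpyqa" becomes "dpyqanyxza".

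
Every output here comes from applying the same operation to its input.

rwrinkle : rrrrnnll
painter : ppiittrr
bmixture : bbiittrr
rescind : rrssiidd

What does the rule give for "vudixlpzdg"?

vvddxxppdd

In each case the input is transformed by: keep every other character starting from the first (positions 1st, 3rd, 5th, ...), then double every character.
For "vudixlpzdg", step one produces "vdxpd"; step two turns that into "vvddxxppdd".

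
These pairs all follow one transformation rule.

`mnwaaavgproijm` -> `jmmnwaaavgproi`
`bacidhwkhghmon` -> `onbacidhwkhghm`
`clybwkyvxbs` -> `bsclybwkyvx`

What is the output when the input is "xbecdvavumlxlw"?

The transformation: move the last 2 characters to the front (rotate right by 2).
On "xbecdvavumlxlw" that produces "lwxbecdvavumlx".

lwxbecdvavumlx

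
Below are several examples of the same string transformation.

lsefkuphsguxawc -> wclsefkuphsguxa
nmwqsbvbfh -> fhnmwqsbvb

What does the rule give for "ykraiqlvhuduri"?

In each case the input is transformed by: move the last 2 characters to the front (rotate right by 2).
"ykraiqlvhuduri" → "riykraiqlvhudu".

riykraiqlvhudu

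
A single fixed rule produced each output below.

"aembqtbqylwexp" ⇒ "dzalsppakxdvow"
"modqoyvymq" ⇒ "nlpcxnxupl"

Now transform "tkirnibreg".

Each output is the input with this applied: swap each adjacent pair of characters (1↔2, 3↔4, ...), then shift every letter 1 place backward in the alphabet (wrapping around).
For "tkirnibreg", step one produces "ktriinrbge"; step two turns that into "jsqhhmqafd".

jsqhhmqafd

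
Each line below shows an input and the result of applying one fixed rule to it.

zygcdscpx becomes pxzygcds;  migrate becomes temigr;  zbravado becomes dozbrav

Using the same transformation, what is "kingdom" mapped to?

The pattern: move the last 3 characters to the front (rotate right by 3), then delete the first character.
"kingdom" → "domking" → "omking".
(Check on "migrate": → "atemigr" → "temigr" ✓)

omking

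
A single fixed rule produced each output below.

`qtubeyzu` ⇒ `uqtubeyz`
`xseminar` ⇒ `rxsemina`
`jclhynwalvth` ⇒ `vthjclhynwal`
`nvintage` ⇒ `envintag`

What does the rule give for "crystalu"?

ucrystal

The pattern: move the first 3 characters to the end (rotate left by 3), then swap the front and back halves of the string.
Applying both steps to "crystalu": "stalucry", then "ucrystal".
(Check on "qtubeyzu": → "beyzuqtu" → "uqtubeyz" ✓)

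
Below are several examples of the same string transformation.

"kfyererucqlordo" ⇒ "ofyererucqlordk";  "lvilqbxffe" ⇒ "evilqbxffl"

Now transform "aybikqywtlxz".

In each case the input is transformed by: swap the first and last characters.
Applying that to "aybikqywtlxz" gives "zybikqywtlxa".

zybikqywtlxa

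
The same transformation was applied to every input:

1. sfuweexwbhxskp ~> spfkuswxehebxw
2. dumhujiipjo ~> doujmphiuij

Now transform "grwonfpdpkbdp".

What's happening: take characters alternately from the front and the back (1st, last, 2nd, 2nd-last, ...).
Applying that to "grwonfpdpkbdp" gives "gprdwboknpfdp".

gprdwboknpfdp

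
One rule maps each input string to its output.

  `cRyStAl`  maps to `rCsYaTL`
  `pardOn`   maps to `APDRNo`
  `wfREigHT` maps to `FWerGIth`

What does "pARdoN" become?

The transformation: flip the case of every letter, then swap each adjacent pair of characters (1↔2, 3↔4, ...).
For "pARdoN", step one produces "ParDOn"; step two turns that into "aPDrnO".

aPDrnO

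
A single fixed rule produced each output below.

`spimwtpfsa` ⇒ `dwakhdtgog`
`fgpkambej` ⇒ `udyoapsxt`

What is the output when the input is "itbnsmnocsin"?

The pattern: shift every letter 12 places backward in the alphabet (wrapping around), then move the first character to the end.
"itbnsmnocsin" → "whpbgabcqgwb" → "hpbgabcqgwbw".

hpbgabcqgwbw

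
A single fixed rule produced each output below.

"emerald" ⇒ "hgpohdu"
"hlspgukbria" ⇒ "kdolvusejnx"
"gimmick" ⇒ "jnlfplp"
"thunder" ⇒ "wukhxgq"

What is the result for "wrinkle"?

zhuolnq

Rule — shift every letter 3 places forward in the alphabet (wrapping around), then take characters alternately from the front and the back (1st, last, 2nd, 2nd-last, ...).
"wrinkle" → "zulqnoh" → "zhuolnq".
(Check on "hlspgukbria": → "kovsjxneuld" → "kdolvusejnx" ✓)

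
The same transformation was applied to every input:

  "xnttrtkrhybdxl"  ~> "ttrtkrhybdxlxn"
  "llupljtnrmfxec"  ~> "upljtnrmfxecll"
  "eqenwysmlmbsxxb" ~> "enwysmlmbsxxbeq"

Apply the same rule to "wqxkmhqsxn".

xkmhqsxnwq

Each output is the input with this applied: move the first 2 characters to the end (rotate left by 2).
Applying that to "wqxkmhqsxn" gives "xkmhqsxnwq".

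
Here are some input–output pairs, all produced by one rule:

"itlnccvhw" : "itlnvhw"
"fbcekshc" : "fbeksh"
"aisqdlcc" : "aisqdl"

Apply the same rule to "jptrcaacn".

jptraan

The rule is to remove every "c".
On "jptrcaacn" that produces "jptraan".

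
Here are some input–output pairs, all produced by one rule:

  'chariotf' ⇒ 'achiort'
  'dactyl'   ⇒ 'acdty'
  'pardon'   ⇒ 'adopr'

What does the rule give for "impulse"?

ilmpsu

The transformation: delete the last character, then sort the characters into alphabetical order.
For "impulse", step one produces "impuls"; step two turns that into "ilmpsu".
(Check on "chariotf": → "chariot" → "achiort" ✓)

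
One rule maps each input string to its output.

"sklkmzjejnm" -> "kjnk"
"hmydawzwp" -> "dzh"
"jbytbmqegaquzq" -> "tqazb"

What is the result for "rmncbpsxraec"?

Each output is the input with this applied: move the first 2 characters to the end (rotate left by 2), then keep one character in every 3, starting at position 2 (positions 2nd, 5th, 8th, ...).
"rmncbpsxraec" → "ncbpsxraecrm" → "csar".

csar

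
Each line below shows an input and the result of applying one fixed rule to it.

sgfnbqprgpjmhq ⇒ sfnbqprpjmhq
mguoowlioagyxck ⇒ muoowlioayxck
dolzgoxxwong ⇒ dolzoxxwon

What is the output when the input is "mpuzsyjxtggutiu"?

mpuzsyjxtutiu

In each case the input is transformed by: remove every "g".
"mpuzsyjxtggutiu" → "mpuzsyjxtutiu".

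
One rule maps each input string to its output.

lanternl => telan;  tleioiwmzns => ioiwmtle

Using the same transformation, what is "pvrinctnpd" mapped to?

inctpvr

Rule — delete the last 3 characters, then move the first 3 characters to the end (rotate left by 3).
Working it through for "pvrinctnpd": intermediate "pvrinct", final "inctpvr".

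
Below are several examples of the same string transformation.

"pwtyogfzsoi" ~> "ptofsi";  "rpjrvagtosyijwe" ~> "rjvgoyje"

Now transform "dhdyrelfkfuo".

What's happening: keep every other character starting from the first (positions 1st, 3rd, 5th, ...).
Applying that to "dhdyrelfkfuo" gives "ddrlku".

ddrlku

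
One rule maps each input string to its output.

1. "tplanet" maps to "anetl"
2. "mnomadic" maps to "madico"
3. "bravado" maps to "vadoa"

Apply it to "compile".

What's happening: delete the first 2 characters, then move the first character to the end.
For "compile" the result is "pilem".
(Check on "bravado": → "avado" → "vadoa" ✓)

pilem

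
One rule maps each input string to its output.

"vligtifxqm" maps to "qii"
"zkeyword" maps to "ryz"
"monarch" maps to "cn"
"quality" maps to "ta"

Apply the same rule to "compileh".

Each output is the input with this applied: reverse the string, then keep one character in every 3, starting at position 2 (positions 2nd, 5th, 8th, ...).
Starting from "compileh": after the first operation, "helipmoc"; after the second, "epc".
(Check on "monarch": → "hcranom" → "cn" ✓)

epc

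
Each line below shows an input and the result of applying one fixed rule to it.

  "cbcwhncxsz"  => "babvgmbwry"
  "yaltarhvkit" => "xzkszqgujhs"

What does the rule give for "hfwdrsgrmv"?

Looking at the pairs, the operation is to shift every letter 1 place backward in the alphabet (wrapping around).
Applying that to "hfwdrsgrmv" gives "gevcqrfqlu".

gevcqrfqlu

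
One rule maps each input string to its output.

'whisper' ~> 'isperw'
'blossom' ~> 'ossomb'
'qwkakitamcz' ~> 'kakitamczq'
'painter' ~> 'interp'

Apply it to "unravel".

The pattern: move the first character to the end, then delete the first character.
"unravel" → "nravelu" → "ravelu".

ravelu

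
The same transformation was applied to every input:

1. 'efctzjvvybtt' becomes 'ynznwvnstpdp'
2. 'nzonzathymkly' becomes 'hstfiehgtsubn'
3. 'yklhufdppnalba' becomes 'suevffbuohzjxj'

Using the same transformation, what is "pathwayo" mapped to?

jiusnubq

Looking at the pairs, the operation is to take characters alternately from the front and the back (1st, last, 2nd, 2nd-last, ...), then shift every letter 6 places backward in the alphabet (wrapping around).
Starting from "pathwayo": after the first operation, "poaytahw"; after the second, "jiusnubq".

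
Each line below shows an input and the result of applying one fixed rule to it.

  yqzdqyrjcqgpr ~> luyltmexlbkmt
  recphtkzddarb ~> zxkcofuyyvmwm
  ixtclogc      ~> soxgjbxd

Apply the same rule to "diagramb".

The transformation: move the first character to the end, then shift every letter 5 places backward in the alphabet (wrapping around).
Starting from "diagramb": after the first operation, "iagrambd"; after the second, "dvbmvhwy".

dvbmvhwy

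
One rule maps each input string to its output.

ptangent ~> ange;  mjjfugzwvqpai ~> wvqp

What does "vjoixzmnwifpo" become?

Each output is the input with this applied: delete the last 2 characters, then keep only the last 4 characters.
Starting from "vjoixzmnwifpo": after the first operation, "vjoixzmnwif"; after the second, "nwif".

nwif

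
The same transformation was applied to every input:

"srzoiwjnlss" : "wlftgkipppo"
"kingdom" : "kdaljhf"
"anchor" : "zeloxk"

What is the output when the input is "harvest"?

The transformation: move the first 2 characters to the end (rotate left by 2), then shift every letter 3 places backward in the alphabet (wrapping around).
"harvest" → "rvestha" → "osbpqex".

osbpqex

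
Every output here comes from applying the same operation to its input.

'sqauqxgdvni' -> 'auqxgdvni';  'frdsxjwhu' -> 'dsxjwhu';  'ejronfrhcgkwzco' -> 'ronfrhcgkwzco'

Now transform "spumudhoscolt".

umudhoscolt

Rule — delete the first 2 characters.
So "spumudhoscolt" becomes "umudhoscolt".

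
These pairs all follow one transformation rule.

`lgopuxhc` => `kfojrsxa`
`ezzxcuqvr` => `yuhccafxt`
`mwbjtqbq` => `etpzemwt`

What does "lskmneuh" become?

xkovnpqh

The pattern: shift every letter 3 places forward in the alphabet (wrapping around), then move the last 2 characters to the front (rotate right by 2).
Starting from "lskmneuh": after the first operation, "ovnpqhxk"; after the second, "xkovnpqh".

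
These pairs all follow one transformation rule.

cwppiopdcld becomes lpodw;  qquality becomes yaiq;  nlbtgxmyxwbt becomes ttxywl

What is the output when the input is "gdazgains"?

nzad

The pattern: keep every other character starting from the second (positions 2nd, 4th, 6th, ...), then swap the first and last characters.
On "gdazgains": the first step gives "dzan", and the second then gives "nzad".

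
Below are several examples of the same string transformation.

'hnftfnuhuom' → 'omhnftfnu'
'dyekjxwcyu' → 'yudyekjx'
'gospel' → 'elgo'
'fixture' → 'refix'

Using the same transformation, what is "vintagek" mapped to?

ekvint

What's happening: move the last 2 characters to the front (rotate right by 2), then delete the last 2 characters.
Applying both steps to "vintagek": "ekvintag", then "ekvint".
(Check on "hnftfnuhuom": → "omhnftfnuhu" → "omhnftfnu" ✓)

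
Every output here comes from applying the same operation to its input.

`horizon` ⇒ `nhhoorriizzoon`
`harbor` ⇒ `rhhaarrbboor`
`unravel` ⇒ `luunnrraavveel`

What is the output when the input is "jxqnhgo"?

What's happening: double every character, then move the last character to the front.
Starting from "jxqnhgo": after the first operation, "jjxxqqnnhhggoo"; after the second, "ojjxxqqnnhhggo".

ojjxxqqnnhhggo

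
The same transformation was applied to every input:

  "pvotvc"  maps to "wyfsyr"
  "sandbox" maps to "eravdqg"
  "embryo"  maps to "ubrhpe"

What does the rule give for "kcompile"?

lohnfrps

The pattern: move the last 3 characters to the front (rotate right by 3), then shift every letter 3 places forward in the alphabet (wrapping around).
On "kcompile": the first step gives "ilekcomp", and the second then gives "lohnfrps".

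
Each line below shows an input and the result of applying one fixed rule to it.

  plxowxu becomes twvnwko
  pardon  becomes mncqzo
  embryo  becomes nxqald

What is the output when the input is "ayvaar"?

Looking at the pairs, the operation is to shift every letter 1 place backward in the alphabet (wrapping around), then reverse the string.
"ayvaar" → "zxuzzq" → "qzzuxz".

qzzuxz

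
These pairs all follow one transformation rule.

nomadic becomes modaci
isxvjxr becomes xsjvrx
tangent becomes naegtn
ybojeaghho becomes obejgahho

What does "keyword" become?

The pattern: delete the first character, then swap each adjacent pair of characters (1↔2, 3↔4, ...).
"keyword" → "eyword" → "yeowdr".

yeowdr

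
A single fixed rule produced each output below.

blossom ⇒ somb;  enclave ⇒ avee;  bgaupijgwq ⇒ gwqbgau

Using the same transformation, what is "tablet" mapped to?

Each output is the input with this applied: move the last 3 characters to the front (rotate right by 3), then delete the last 3 characters.
For "tablet", step one produces "lettab"; step two turns that into "let".
(Check on "bgaupijgwq": → "gwqbgaupij" → "gwqbgau" ✓)

let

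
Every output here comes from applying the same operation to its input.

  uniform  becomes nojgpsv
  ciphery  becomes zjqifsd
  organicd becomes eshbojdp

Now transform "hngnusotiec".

Looking at the pairs, the operation is to swap the first and last characters, then shift every letter 1 place forward in the alphabet (wrapping around).
"hngnusotiec" → "cngnusotieh" → "dohovtpujfi".

dohovtpujfi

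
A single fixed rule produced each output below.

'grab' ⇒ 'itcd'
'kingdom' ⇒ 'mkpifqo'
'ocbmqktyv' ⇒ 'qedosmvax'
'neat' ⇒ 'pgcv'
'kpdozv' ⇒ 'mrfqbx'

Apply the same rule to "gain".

ickp

The pattern: shift every letter 2 places forward in the alphabet (wrapping around).
For "gain" the result is "ickp".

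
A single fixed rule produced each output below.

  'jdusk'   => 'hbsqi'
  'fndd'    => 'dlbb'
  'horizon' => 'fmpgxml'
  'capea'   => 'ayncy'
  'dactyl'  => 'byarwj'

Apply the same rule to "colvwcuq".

amjtuaso

Each output is the input with this applied: shift every letter 2 places backward in the alphabet (wrapping around).
So "colvwcuq" becomes "amjtuaso".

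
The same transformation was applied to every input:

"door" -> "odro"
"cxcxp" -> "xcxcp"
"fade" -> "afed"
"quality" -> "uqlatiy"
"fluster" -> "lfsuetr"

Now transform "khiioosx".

Looking at the pairs, the operation is to swap each adjacent pair of characters (1↔2, 3↔4, ...).
On "khiioosx" that produces "hkiiooxs".

hkiiooxs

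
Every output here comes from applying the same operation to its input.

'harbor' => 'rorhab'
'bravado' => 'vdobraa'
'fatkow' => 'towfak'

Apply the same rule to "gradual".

What's happening: move the last 3 characters to the front (rotate right by 3), then swap the first and last characters.
"gradual" → "ualgrad" → "dalgrau".

dalgrau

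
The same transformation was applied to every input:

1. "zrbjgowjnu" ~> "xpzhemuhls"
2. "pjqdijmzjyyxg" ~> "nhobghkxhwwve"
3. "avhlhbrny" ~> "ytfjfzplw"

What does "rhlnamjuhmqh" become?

pfjlykhsfkof

What's happening: shift every letter 2 places backward in the alphabet (wrapping around).
For "rhlnamjuhmqh" the result is "pfjlykhsfkof".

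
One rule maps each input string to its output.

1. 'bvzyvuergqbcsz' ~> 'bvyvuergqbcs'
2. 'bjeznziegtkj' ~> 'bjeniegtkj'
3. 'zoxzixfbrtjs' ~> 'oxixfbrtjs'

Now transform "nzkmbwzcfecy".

The transformation: remove every "z".
For "nzkmbwzcfecy" the result is "nkmbwcfecy".

nkmbwcfecy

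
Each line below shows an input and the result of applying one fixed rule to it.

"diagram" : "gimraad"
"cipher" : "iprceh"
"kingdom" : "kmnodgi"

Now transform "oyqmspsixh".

Looking at the pairs, the operation is to sort the characters into alphabetical order, then move the first 3 characters to the end (rotate left by 3).
For "oyqmspsixh", step one produces "himopqssxy"; step two turns that into "opqssxyhim".

opqssxyhim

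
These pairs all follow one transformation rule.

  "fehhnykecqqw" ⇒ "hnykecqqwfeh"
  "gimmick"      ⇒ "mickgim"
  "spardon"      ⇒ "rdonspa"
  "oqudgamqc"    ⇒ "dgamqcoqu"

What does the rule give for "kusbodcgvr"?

The rule is to move the first 3 characters to the end (rotate left by 3).
On "kusbodcgvr" that produces "bodcgvrkus".

bodcgvrkus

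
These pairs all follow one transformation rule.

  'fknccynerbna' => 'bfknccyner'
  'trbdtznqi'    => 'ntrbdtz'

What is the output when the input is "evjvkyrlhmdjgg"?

The pattern: delete the last 2 characters, then move the last character to the front.
For "evjvkyrlhmdjgg", step one produces "evjvkyrlhmdj"; step two turns that into "jevjvkyrlhmd".

jevjvkyrlhmd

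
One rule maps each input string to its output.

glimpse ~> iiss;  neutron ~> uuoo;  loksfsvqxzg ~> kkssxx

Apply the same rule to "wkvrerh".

In each case the input is transformed by: keep one character in every 3, starting at position 3 (positions 3rd, 6th, 9th, ...), then double every character.
For "wkvrerh", step one produces "vr"; step two turns that into "vvrr".
(Check on "glimpse": → "is" → "iiss" ✓)

vvrr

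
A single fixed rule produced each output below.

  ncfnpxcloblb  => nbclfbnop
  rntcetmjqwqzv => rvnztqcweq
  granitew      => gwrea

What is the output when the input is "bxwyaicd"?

bdxcw

In each case the input is transformed by: take characters alternately from the front and the back (1st, last, 2nd, 2nd-last, ...), then delete the last 3 characters.
On "bxwyaicd": the first step gives "bdxcwiya", and the second then gives "bdxcw".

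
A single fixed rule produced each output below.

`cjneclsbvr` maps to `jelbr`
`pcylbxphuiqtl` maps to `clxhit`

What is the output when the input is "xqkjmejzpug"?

The pattern: keep every other character starting from the second (positions 2nd, 4th, 6th, ...).
For "xqkjmejzpug" the result is "qjezu".

qjezu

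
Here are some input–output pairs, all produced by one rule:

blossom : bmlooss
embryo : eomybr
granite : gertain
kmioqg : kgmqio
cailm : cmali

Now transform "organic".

The transformation: take characters alternately from the front and the back (1st, last, 2nd, 2nd-last, ...).
Doing the same to "organic": "ocrigna".

ocrigna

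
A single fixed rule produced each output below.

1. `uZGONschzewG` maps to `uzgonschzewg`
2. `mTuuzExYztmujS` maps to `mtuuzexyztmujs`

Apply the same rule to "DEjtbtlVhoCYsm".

dejtbtlvhocysm

Rule — convert every letter to lowercase.
So "DEjtbtlVhoCYsm" becomes "dejtbtlvhocysm".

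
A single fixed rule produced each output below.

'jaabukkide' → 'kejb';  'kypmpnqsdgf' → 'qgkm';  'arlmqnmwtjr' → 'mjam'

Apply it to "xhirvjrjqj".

rjxr

Looking at the pairs, the operation is to keep one character in every 3, starting at position 1 (positions 1st, 4th, 7th, ...), then swap the front and back halves of the string.
"xhirvjrjqj" → "xrrj" → "rjxr".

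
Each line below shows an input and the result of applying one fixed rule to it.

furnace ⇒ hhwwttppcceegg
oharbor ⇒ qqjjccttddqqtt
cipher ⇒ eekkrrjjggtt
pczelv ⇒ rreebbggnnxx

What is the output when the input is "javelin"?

llccxxggnnkkpp

Looking at the pairs, the operation is to double every character, then shift every letter 2 places forward in the alphabet (wrapping around).
"javelin" → "jjaavveelliinn" → "llccxxggnnkkpp".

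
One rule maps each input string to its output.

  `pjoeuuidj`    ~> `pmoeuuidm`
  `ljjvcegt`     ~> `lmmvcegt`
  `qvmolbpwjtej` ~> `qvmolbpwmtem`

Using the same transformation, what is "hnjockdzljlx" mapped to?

The pattern: replace every "j" with "m".
Doing the same to "hnjockdzljlx": "hnmockdzlmlx".

hnmockdzlmlx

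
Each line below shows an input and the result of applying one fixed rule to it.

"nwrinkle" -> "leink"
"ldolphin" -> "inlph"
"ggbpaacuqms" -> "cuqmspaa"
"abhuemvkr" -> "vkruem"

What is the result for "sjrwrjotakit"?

otakitwrj

Each output is the input with this applied: delete the first 3 characters, then move the first 3 characters to the end (rotate left by 3).
Applying both steps to "sjrwrjotakit": "wrjotakit", then "otakitwrj".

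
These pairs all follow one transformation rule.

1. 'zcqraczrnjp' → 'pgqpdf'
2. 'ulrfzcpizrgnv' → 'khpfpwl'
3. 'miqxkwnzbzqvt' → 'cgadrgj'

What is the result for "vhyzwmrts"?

lomhi

What's happening: shift every letter 10 places backward in the alphabet (wrapping around), then keep every other character starting from the first (positions 1st, 3rd, 5th, ...).
On "vhyzwmrts" that produces "lomhi".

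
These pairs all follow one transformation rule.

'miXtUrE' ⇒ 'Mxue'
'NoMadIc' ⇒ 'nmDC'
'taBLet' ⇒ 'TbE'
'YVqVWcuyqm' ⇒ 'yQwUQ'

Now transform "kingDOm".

In each case the input is transformed by: flip the case of every letter, then keep every other character starting from the first (positions 1st, 3rd, 5th, ...).
On "kingDOm": the first step gives "KINGdoM", and the second then gives "KNdM".

KNdM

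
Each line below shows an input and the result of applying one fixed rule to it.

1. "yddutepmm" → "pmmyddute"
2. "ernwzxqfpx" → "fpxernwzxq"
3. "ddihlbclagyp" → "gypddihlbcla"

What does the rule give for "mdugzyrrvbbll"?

bllmdugzyrrvb

Looking at the pairs, the operation is to move the last 3 characters to the front (rotate right by 3).
On "mdugzyrrvbbll" that produces "bllmdugzyrrvb".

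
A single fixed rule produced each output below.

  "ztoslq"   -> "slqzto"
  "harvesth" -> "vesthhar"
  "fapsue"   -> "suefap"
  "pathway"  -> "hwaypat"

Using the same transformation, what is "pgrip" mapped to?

ippgr

Each output is the input with this applied: move the first 3 characters to the end (rotate left by 3).
On "pgrip" that produces "ippgr".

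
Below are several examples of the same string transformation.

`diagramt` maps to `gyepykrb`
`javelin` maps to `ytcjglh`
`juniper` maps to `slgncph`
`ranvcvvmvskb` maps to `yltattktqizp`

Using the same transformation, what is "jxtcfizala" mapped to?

Looking at the pairs, the operation is to shift every letter 2 places backward in the alphabet (wrapping around), then move the first character to the end.
For "jxtcfizala", step one produces "hvradgxyjy"; step two turns that into "vradgxyjyh".

vradgxyjyh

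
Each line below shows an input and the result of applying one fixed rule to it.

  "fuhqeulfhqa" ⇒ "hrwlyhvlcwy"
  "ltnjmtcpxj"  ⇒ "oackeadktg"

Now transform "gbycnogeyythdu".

The transformation: shift every letter 9 places backward in the alphabet (wrapping around), then move the last 2 characters to the front (rotate right by 2).
Working it through for "gbycnogeyythdu": intermediate "xsptefxvppkyul", final "ulxsptefxvppky".

ulxsptefxvppky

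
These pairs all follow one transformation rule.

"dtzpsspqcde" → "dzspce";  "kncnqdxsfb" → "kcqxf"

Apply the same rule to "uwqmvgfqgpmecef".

uqvfgmcf

What's happening: keep every other character starting from the first (positions 1st, 3rd, 5th, ...).
Applying that to "uwqmvgfqgpmecef" gives "uqvfgmcf".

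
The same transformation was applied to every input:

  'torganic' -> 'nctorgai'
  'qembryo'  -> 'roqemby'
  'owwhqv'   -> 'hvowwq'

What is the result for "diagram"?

rmdiaga

The pattern: move the last 2 characters to the front (rotate right by 2), then swap the first and last characters.
"diagram" → "amdiagr" → "rmdiaga".
(Check on "torganic": → "ictorgan" → "nctorgai" ✓)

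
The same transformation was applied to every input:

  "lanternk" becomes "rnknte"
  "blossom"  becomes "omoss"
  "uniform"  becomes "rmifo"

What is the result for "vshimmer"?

merhim

The transformation: delete the first 2 characters, then move the first 3 characters to the end (rotate left by 3).
Applying that to "vshimmer" gives "merhim".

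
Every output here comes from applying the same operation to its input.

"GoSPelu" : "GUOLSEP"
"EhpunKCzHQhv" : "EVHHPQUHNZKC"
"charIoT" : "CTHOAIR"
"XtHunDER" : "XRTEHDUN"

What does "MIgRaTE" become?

Looking at the pairs, the operation is to take characters alternately from the front and the back (1st, last, 2nd, 2nd-last, ...), then convert every letter to uppercase.
Doing the same to "MIgRaTE": "MEITGAR".
(Check on "XtHunDER": → "XRtEHDun" → "XRTEHDUN" ✓)

MEITGAR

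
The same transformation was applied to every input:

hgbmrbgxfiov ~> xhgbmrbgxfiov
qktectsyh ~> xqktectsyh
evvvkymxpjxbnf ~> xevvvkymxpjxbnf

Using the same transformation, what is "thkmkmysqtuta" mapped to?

xthkmkmysqtuta

Looking at the pairs, the operation is to prepend "x".
On "thkmkmysqtuta" that produces "xthkmkmysqtuta".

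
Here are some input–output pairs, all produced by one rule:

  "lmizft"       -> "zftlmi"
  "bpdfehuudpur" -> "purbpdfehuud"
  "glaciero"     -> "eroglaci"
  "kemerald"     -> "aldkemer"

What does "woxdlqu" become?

Looking at the pairs, the operation is to move the last 3 characters to the front (rotate right by 3).
Doing the same to "woxdlqu": "lquwoxd".

lquwoxd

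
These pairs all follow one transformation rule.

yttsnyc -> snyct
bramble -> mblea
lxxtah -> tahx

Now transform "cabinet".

inetb

In each case the input is transformed by: delete the first 2 characters, then move the first character to the end.
Starting from "cabinet": after the first operation, "binet"; after the second, "inetb".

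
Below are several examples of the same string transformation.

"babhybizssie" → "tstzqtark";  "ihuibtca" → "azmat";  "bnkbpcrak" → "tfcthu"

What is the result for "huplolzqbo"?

zmhdgdr

Looking at the pairs, the operation is to shift every letter 8 places backward in the alphabet (wrapping around), then delete the last 3 characters.
On "huplolzqbo": the first step gives "zmhdgdritg", and the second then gives "zmhdgdr".
(Check on "ihuibtca": → "azmatlus" → "azmat" ✓)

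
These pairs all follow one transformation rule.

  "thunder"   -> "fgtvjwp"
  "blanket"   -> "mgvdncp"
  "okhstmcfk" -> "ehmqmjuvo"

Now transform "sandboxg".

qziucpfd

The rule is to shift every letter 2 places forward in the alphabet (wrapping around), then move the last 3 characters to the front (rotate right by 3).
Starting from "sandboxg": after the first operation, "ucpfdqzi"; after the second, "qziucpfd".
(Check on "blanket": → "dncpmgv" → "mgvdncp" ✓)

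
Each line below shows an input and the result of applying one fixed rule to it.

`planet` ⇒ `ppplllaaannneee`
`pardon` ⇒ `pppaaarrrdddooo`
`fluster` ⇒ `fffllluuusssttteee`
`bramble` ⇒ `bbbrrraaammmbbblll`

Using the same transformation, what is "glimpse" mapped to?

The pattern: repeat every character 3 times, then delete the last 3 characters.
Applying both steps to "glimpse": "gggllliiimmmpppssseee", then "gggllliiimmmpppsss".

gggllliiimmmpppsss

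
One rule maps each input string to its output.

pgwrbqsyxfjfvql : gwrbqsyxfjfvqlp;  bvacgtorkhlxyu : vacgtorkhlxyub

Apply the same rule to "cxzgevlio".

xzgevlioc

The pattern: move the first character to the end.
Doing the same to "cxzgevlio": "xzgevlioc".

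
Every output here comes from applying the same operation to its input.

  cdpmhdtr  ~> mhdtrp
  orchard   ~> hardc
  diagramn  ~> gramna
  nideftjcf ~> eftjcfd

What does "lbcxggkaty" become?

The transformation: delete the first 2 characters, then move the first character to the end.
Working it through for "lbcxggkaty": intermediate "cxggkaty", final "xggkatyc".

xggkatyc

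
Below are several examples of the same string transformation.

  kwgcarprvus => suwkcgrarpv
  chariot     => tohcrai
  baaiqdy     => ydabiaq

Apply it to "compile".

The pattern: move the last 2 characters to the front (rotate right by 2), then swap each adjacent pair of characters (1↔2, 3↔4, ...).
So "compile" becomes "elocpmi".

elocpmi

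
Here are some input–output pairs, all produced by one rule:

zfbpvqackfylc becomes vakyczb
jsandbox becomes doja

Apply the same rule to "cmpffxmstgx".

The pattern: keep every other character starting from the first (positions 1st, 3rd, 5th, ...), then move the first 2 characters to the end (rotate left by 2).
On "cmpffxmstgx": the first step gives "cpfmtx", and the second then gives "fmtxcp".

fmtxcp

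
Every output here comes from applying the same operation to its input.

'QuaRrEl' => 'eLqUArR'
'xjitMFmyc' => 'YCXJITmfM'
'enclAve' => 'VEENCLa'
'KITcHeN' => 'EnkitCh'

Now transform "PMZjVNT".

Rule — move the last 2 characters to the front (rotate right by 2), then flip the case of every letter.
Working it through for "PMZjVNT": intermediate "NTPMZjV", final "ntpmzJv".

ntpmzJv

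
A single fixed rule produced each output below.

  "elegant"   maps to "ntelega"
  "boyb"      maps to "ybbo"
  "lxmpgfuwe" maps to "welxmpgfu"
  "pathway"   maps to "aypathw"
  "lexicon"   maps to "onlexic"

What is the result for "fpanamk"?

Each output is the input with this applied: move the last 2 characters to the front (rotate right by 2).
Applying that to "fpanamk" gives "mkfpana".

mkfpana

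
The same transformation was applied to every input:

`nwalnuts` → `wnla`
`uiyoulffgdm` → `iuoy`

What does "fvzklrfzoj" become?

vfkz

Rule — swap each adjacent pair of characters (1↔2, 3↔4, ...), then keep only the first 4 characters.
On "fvzklrfzoj": the first step gives "vfkzrlzfjo", and the second then gives "vfkz".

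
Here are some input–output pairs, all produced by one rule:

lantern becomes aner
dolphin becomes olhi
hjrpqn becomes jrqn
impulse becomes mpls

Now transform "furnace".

urac

Looking at the pairs, the operation is to double every character, then keep one character in every 3, starting at position 3 (positions 3rd, 6th, 9th, ...).
Applying both steps to "furnace": "ffuurrnnaaccee", then "urac".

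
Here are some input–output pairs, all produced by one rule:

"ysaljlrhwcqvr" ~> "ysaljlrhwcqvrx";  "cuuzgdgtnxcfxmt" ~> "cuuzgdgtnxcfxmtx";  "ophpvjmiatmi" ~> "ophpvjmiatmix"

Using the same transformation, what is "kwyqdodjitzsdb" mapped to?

kwyqdodjitzsdbx

The pattern: append "x".
On "kwyqdodjitzsdb" that produces "kwyqdodjitzsdbx".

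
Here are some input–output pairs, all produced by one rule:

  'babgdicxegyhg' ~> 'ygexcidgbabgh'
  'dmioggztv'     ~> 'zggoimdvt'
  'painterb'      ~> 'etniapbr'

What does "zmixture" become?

utximzer

The pattern: reverse the string, then move the first 2 characters to the end (rotate left by 2).
For "zmixture", step one produces "erutximz"; step two turns that into "utximzer".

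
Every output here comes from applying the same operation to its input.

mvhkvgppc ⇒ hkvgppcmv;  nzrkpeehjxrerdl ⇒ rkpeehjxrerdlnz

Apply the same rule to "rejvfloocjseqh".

Rule — move the first 2 characters to the end (rotate left by 2).
"rejvfloocjseqh" → "jvfloocjseqhre".

jvfloocjseqhre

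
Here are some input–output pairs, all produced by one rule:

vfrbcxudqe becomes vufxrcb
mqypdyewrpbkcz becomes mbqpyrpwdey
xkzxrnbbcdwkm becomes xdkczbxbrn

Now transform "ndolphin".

Each output is the input with this applied: delete the last 3 characters, then take characters alternately from the front and the back (1st, last, 2nd, 2nd-last, ...).
Working it through for "ndolphin": intermediate "ndolp", final "npdlo".

npdlo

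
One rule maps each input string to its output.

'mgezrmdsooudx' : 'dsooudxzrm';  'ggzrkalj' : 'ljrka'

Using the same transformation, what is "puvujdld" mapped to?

ldujd

Rule — delete the first 3 characters, then move the first 3 characters to the end (rotate left by 3).
Applying that to "puvujdld" gives "ldujd".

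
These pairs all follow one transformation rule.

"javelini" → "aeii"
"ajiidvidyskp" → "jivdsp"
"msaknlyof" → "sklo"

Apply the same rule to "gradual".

Each output is the input with this applied: keep every other character starting from the second (positions 2nd, 4th, 6th, ...).
On "gradual" that produces "rda".

rda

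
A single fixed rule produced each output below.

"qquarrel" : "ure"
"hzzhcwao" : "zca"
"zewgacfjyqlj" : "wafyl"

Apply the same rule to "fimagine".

mgn

Each output is the input with this applied: keep every other character starting from the first (positions 1st, 3rd, 5th, ...), then delete the first character.
For "fimagine" the result is "mgn".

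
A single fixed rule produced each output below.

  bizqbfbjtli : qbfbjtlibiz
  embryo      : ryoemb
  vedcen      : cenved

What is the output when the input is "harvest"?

The pattern: move the first 3 characters to the end (rotate left by 3).
For "harvest" the result is "vesthar".

vesthar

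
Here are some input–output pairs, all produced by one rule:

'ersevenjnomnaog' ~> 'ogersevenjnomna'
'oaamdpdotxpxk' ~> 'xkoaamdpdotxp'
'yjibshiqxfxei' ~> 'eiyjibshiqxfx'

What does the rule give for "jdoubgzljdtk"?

tkjdoubgzljd

The rule is to move the last 2 characters to the front (rotate right by 2).
So "jdoubgzljdtk" becomes "tkjdoubgzljd".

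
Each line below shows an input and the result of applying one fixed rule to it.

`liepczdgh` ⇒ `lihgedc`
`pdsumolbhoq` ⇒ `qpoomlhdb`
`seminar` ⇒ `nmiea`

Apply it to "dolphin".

nlihd

Each output is the input with this applied: sort the characters into reverse alphabetical order, then delete the first 2 characters.
"dolphin" → "ponlihd" → "nlihd".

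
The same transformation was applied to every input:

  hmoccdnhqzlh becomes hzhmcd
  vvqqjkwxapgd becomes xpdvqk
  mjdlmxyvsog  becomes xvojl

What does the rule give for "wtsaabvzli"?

In each case the input is transformed by: keep every other character starting from the second (positions 2nd, 4th, 6th, ...), then move the last 3 characters to the front (rotate right by 3).
"wtsaabvzli" → "tabzi" → "bzita".

bzita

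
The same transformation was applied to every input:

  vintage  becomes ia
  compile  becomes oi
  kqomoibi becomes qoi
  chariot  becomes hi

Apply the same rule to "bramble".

rb

Looking at the pairs, the operation is to keep one character in every 3, starting at position 2 (positions 2nd, 5th, 8th, ...).
On "bramble" that produces "rb".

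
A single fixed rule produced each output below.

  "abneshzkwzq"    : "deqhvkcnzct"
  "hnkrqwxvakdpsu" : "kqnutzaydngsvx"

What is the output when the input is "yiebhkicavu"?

In each case the input is transformed by: shift every letter 3 places forward in the alphabet (wrapping around).
Applying that to "yiebhkicavu" gives "blheknlfdyx".

blheknlfdyx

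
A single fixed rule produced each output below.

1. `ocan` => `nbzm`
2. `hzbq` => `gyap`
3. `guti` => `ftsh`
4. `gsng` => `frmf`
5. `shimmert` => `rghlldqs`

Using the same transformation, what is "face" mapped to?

ezbd

Each output is the input with this applied: shift every letter 1 place backward in the alphabet (wrapping around).
On "face" that produces "ezbd".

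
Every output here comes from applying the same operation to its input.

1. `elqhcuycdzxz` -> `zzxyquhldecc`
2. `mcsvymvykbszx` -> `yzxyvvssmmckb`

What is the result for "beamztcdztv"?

zztvmtdebca

Looking at the pairs, the operation is to sort the characters into reverse alphabetical order, then swap each adjacent pair of characters (1↔2, 3↔4, ...).
"beamztcdztv" → "zzvttmedcba" → "zztvmtdebca".
(Check on "mcsvymvykbszx": → "zyyxvvssmmkcb" → "yzxyvvssmmckb" ✓)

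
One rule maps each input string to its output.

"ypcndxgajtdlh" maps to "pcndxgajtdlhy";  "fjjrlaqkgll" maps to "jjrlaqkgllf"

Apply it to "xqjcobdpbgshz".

The rule is to move the first character to the end.
On "xqjcobdpbgshz" that produces "qjcobdpbgshzx".

qjcobdpbgshzx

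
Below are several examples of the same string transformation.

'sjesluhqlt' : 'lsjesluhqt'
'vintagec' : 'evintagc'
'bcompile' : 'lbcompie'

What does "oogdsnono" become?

noogdsnoo

The transformation: move the last character to the front, then swap the first and last characters.
On "oogdsnono": the first step gives "ooogdsnon", and the second then gives "noogdsnoo".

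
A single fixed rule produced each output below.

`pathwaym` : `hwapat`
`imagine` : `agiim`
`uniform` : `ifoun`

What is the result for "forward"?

rwafo

The pattern: delete the last 2 characters, then move the last 3 characters to the front (rotate right by 3).
"forward" → "rwafo".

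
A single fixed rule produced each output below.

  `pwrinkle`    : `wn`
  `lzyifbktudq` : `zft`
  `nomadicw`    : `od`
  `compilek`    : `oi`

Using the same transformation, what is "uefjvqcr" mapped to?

Rule — keep one character in every 3, starting at position 2 (positions 2nd, 5th, 8th, ...), then delete the last character.
So "uefjvqcr" becomes "ev".

ev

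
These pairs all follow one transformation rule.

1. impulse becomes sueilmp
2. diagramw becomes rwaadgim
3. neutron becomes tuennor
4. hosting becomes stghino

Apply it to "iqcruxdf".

uxcdfiqr

The rule is to sort the characters into alphabetical order, then move the last 2 characters to the front (rotate right by 2).
Starting from "iqcruxdf": after the first operation, "cdfiqrux"; after the second, "uxcdfiqr".
(Check on "diagramw": → "aadgimrw" → "rwaadgim" ✓)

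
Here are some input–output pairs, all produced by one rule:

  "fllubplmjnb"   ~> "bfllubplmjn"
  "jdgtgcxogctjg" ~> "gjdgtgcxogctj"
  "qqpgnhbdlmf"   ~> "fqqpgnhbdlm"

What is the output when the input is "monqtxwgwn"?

nmonqtxwgw

In each case the input is transformed by: move the last character to the front.
For "monqtxwgwn" the result is "nmonqtxwgw".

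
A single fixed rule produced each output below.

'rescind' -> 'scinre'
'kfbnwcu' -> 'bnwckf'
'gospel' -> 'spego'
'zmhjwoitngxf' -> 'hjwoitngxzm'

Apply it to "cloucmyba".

oucmybcl

The rule is to delete the last character, then move the first 2 characters to the end (rotate left by 2).
Starting from "cloucmyba": after the first operation, "cloucmyb"; after the second, "oucmybcl".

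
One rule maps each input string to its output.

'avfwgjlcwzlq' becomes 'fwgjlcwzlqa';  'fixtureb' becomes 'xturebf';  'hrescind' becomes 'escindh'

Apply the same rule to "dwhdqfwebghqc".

In each case the input is transformed by: move the first character to the end, then delete the first character.
For "dwhdqfwebghqc", step one produces "whdqfwebghqcd"; step two turns that into "hdqfwebghqcd".
(Check on "avfwgjlcwzlq": → "vfwgjlcwzlqa" → "fwgjlcwzlqa" ✓)

hdqfwebghqcd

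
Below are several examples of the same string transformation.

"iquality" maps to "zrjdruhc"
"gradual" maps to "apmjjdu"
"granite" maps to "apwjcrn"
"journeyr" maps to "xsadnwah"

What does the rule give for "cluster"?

ulbdnca

Rule — swap each adjacent pair of characters (1↔2, 3↔4, ...), then shift every letter 9 places forward in the alphabet (wrapping around).
Applying both steps to "cluster": "lcsuetr", then "ulbdnca".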